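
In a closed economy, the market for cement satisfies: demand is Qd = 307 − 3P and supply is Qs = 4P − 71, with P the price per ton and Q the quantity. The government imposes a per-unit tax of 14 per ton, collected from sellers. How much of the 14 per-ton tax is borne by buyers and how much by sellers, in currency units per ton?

Before the tax: set 307 − 3P = 4P − 71 → P* = 54, Q* = 145.
With the tax collected from sellers, supply shifts: Qs = 4(P − 14) − 71.
Solving gives Q = 121 with buyers paying 62 and sellers receiving 48 (the 14 wedge).
Burden on buyers: 8; on sellers: 6. (They sum to 14.)
The less price-elastic side of the market bears the larger share of a per-unit tax.

Buyers bear 8 per ton; sellers bear 6 per ton.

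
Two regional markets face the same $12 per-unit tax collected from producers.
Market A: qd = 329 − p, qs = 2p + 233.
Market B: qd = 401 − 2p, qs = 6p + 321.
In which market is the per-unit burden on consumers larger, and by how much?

Market A: pre-tax p* = $32, q* = 297; post-tax q = 289; per-unit burden on consumers = $8.
Market B: pre-tax p* = $10, q* = 381; post-tax q = 363; per-unit burden on consumers = $9.
Difference: $8 vs $9 → market B is larger by $1.

Market B, by $1.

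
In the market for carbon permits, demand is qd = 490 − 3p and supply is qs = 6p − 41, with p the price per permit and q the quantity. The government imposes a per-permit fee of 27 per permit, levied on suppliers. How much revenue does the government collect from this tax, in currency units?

Tax revenue = 6993.

Before the tax: set 490 − 3p = 6p − 41 → p* = 59, q* = 313.
With the tax collected from suppliers, supply shifts: qs = 6(p − 27) − 41.
Solving gives q = 259 with buyers paying 77 and suppliers receiving 50 (the 27 wedge).
Revenue = t · Q = 27 · 259 = 6993.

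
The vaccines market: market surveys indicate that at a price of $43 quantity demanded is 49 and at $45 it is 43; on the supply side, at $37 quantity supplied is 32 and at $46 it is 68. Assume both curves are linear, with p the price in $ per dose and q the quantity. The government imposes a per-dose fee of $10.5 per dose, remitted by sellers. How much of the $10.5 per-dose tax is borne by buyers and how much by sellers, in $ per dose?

Buyers bear $6 per dose; sellers bear $4.5 per dose.

Demand slope: (43 − 49)/(45 − 43) = -3, so qd = 178 − 3p.
Supply slope: (68 − 32)/(46 − 37) = 4, so qs = 4p − 116.
Before the tax: set 178 − 3p = 4p − 116 → p* = $42, q* = 52.
With the tax collected from sellers, supply shifts: qs = 4(p − 10.5) − 116.
Solving gives q = 34 with buyers paying $48 and sellers receiving $37.5 (the $10.5 wedge).
Burden on buyers: $6; on sellers: $4.5. (They sum to $10.5.)
The less price-elastic side of the market bears the larger share of a per-unit tax.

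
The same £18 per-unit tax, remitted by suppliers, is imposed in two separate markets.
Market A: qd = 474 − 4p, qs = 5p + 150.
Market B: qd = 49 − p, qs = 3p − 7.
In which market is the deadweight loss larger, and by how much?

Market A, by £238.5.

Market A: pre-tax p* = £36, q* = 330; post-tax q = 290; deadweight loss = £360.
Market B: pre-tax p* = £14, q* = 35; post-tax q = 21.5; deadweight loss = £121.5.
Difference: £360 vs £121.5 → market A is larger by £238.5.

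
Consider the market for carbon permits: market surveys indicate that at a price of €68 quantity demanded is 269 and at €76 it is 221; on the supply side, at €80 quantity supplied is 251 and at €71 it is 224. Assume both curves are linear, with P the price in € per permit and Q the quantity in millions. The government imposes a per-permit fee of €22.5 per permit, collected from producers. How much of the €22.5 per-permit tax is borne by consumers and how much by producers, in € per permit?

Demand slope: (221 − 269)/(76 − 68) = -6, so Qd = 677 − 6P.
Supply slope: (224 − 251)/(71 − 80) = 3, so Qs = 3P + 11.
Before the tax: set 677 − 6P = 3P + 11 → P* = €74, Q* = 233.
With the tax collected from producers, supply shifts: Qs = 3(P − 22.5) + 11.
New equilibrium: consumers pay €81.5, producers receive €59, Q = 188. (Wedge: Pb − Ps = 22.5.)
Burden on consumers: €7.5; on producers: €15. (They sum to €22.5.)
The less price-elastic side of the market bears the larger share of a per-unit tax.

Consumers bear €7.5 per permit; producers bear €15 per permit.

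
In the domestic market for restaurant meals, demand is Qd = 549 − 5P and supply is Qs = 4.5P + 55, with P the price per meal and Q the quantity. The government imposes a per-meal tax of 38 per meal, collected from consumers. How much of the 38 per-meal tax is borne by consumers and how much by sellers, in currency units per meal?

Without the tax, 549 − 5P = 4.5P + 55 gives 9.5P = 494, so P* = 52 and Q* = 289.
With the tax collected from consumers, demand (in seller-price terms) shifts: Qd = 549 − 5(P + 38).
New equilibrium: consumers pay 70, sellers receive 32, Q = 199. (Wedge: Pb − Ps = 38.)
Burden on consumers: 18; on sellers: 20. (They sum to 38.)
The less price-elastic side of the market bears the larger share of a per-unit tax.

Consumers bear 18 per meal; sellers bear 20 per meal.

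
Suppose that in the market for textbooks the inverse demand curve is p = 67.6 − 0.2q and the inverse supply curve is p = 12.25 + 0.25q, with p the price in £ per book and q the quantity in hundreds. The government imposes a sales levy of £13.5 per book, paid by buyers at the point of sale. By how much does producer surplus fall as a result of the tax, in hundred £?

Inverting to q(p) form: qd = 338 − 5p; qs = 4p − 49.
Before the tax: set 338 − 5p = 4p − 49 → p* = £43, q* = 123.
With the tax collected from buyers, demand (in seller-price terms) shifts: qd = 338 − 5(p + 13.5).
New equilibrium: buyers pay £49, suppliers receive £35.5, q = 93. (Wedge: pb − ps = 13.5.)
ΔPS is the trapezoid between Q = 93 and Q = 123 of height £7.5: ½ · (123 + 93) · 7.5 = £810.

Producer surplus falls by £810 hundred.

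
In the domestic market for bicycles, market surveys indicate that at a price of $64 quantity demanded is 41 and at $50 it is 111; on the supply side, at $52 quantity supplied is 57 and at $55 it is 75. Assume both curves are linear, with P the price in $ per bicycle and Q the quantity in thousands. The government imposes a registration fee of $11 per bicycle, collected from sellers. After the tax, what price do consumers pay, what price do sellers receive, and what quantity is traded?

Demand slope: (111 − 41)/(50 − 64) = -5, so Qd = 361 − 5P.
Supply slope: (75 − 57)/(55 − 52) = 6, so Qs = 6P − 255.
Without the tax, 361 − 5P = 6P − 255 gives 11P = 616, so P* = $56 and Q* = 81.
With the tax collected from sellers, supply shifts: Qs = 6(P − 11) − 255.
Solving gives Q = 51 with consumers paying $62 and sellers receiving $51 (the $11 wedge).

Consumers pay $62; sellers receive $51; quantity = 51.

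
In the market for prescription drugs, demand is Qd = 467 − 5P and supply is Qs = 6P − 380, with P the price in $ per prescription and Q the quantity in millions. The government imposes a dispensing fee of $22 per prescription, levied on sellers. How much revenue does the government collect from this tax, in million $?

Without the tax, 467 − 5P = 6P − 380 gives 11P = 847, so P* = $77 and Q* = 82.
With the tax collected from sellers, supply shifts: Qs = 6(P − 22) − 380.
Solving gives Q = 22 with consumers paying $89 and sellers receiving $67 (the $22 wedge).
Revenue = t · Q = 22 · 22 = $484.

Tax revenue = $484 million.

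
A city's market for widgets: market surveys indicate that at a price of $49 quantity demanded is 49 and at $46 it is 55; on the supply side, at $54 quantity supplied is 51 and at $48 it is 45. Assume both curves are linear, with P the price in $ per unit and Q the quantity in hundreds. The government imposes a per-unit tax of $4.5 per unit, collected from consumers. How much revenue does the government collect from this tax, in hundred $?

Tax revenue = $198 hundred.

Demand slope: (55 − 49)/(46 − 49) = -2, so Qd = 147 − 2P.
Supply slope: (45 − 51)/(48 − 54) = 1, so Qs = P − 3.
Without the tax, 147 − 2P = P − 3 gives 3P = 150, so P* = $50 and Q* = 47.
With the tax collected from consumers, demand (in seller-price terms) shifts: Qd = 147 − 2(P + 4.5).
Solving gives Q = 44 with consumers paying $51.5 and suppliers receiving $47 (the $4.5 wedge).
Revenue = t · Q = 4.5 · 44 = $198.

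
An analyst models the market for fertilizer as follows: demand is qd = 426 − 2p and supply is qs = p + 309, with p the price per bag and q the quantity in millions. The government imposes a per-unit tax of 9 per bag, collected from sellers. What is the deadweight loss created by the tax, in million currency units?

Deadweight loss = 27 million.

Without the tax, 426 − 2p = p + 309 gives 3p = 117, so p* = 39 and q* = 348.
With the tax collected from sellers, supply shifts: qs = (p − 9) + 309.
New equilibrium: consumers pay 42, sellers receive 33, q = 342. (Wedge: pb − ps = 9.)
Quantity falls by |ΔQ| = |348 − 342| = 6.
DWL = ½ · t · |ΔQ| = ½ · 9 · 6 = 27.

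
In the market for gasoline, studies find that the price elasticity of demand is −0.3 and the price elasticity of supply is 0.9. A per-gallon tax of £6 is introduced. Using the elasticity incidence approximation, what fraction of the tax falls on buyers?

Buyers' share ≈ 0.75.

Incidence ratio: buyers' share ≈ εs / (εs + |εd|) = 0.9 / (0.9 + 0.3) = 0.75.
Supply is the more elastic side, so buyers bear the larger share.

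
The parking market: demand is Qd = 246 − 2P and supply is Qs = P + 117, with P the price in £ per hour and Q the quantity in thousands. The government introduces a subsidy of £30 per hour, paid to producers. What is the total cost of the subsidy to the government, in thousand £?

Government outlay = £5400 thousand.

Before the subsidy: set 246 − 2P = P + 117 → P* = £43, Q* = 160.
With a per-unit subsidy paid to producers, each receives P + 30 per unit sold, so supply becomes Qs = (P + 30) + 117.
New equilibrium: consumers pay £33, producers receive £63, Q = 180. (Wedge: Pb − Ps = −30.)
Outlay = t · Q = 30 · 180 = £5400.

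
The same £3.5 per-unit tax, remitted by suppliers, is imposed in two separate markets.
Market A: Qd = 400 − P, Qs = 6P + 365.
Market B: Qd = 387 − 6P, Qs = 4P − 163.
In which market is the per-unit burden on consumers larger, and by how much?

Market A: pre-tax P* = £5, Q* = 395; post-tax Q = 392; per-unit burden on consumers = £3.
Market B: pre-tax P* = £55, Q* = 57; post-tax Q = 48.6; per-unit burden on consumers = £1.4.
Difference: £3 vs £1.4 → market A is larger by £1.6.

Market A, by £1.6.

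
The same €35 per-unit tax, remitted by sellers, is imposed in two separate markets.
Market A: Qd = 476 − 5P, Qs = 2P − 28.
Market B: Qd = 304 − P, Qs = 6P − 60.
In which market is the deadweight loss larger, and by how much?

Market A, by €350.

Market A: pre-tax P* = €72, Q* = 116; post-tax Q = 66; deadweight loss = €875.
Market B: pre-tax P* = €52, Q* = 252; post-tax Q = 222; deadweight loss = €525.
Difference: €875 vs €525 → market A is larger by €350.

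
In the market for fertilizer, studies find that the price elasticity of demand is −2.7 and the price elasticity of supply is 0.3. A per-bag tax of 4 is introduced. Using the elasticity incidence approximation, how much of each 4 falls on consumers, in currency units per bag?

Incidence ratio: consumers' share ≈ εs / (εs + |εd|) = 0.3 / (0.3 + 2.7) = 0.1.
So consumers bear ≈ 0.1 × 4 = 0.4; producers bear 3.6.

Consumers bear ≈ 0.4 per bag.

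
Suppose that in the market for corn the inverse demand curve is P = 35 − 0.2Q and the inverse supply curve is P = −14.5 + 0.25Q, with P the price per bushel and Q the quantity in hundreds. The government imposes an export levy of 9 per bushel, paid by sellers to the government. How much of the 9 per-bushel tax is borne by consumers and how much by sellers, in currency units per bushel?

Rewrite in direct form: Qd = 175 − 5P and Qs = 4P + 58.
Before the tax: set 175 − 5P = 4P + 58 → P* = 13, Q* = 110.
With the tax collected from sellers, supply shifts: Qs = 4(P − 9) + 58.
Solving gives Q = 90 with consumers paying 17 and sellers receiving 8 (the 9 wedge).
Burden on consumers: 4; on sellers: 5. (They sum to 9.)

Consumers bear 4 per bushel; sellers bear 5 per bushel.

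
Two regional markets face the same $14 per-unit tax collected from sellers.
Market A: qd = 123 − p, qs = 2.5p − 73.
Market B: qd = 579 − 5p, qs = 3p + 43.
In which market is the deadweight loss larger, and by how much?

Market A: pre-tax p* = $56, q* = 67; post-tax q = 57; deadweight loss = $70.
Market B: pre-tax p* = $67, q* = 244; post-tax q = 217.75; deadweight loss = $183.75.
Difference: $70 vs $183.75 → market B is larger by $113.75.

Market B, by $113.75.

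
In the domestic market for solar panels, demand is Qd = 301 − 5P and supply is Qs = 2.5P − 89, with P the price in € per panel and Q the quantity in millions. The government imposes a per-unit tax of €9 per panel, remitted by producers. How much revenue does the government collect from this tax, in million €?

Tax revenue = €234 million.

Before the tax: set 301 − 5P = 2.5P − 89 → P* = €52, Q* = 41.
With the tax collected from producers, supply shifts: Qs = 2.5(P − 9) − 89.
Solving gives Q = 26 with buyers paying €55 and producers receiving €46 (the €9 wedge).
Revenue = t · Q = 9 · 26 = €234.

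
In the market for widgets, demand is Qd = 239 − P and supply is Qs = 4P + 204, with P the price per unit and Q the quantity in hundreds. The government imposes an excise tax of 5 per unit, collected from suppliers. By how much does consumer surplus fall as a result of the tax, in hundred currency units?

Consumer surplus falls by 920 hundred.

Before the tax: set 239 − P = 4P + 204 → P* = 7, Q* = 232.
With the tax collected from suppliers, supply shifts: Qs = 4(P − 5) + 204.
Solving gives Q = 228 with buyers paying 11 and suppliers receiving 6 (the 5 wedge).
ΔCS is the trapezoid between Q = 228 and Q = 232 of height 4: ½ · (232 + 228) · 4 = 920.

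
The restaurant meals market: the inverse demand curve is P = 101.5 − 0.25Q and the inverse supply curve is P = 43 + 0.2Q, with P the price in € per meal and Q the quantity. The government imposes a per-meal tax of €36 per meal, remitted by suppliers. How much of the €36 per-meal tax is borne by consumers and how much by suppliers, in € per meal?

Rewrite in direct form: Qd = 406 − 4P and Qs = 5P − 215.
Without the tax, 406 − 4P = 5P − 215 gives 9P = 621, so P* = €69 and Q* = 130.
With the tax collected from suppliers, supply shifts: Qs = 5(P − 36) − 215.
Solving gives Q = 50 with consumers paying €89 and suppliers receiving €53 (the €36 wedge).
Burden on consumers: €20; on suppliers: €16. (They sum to €36.)

Consumers bear €20 per meal; suppliers bear €16 per meal.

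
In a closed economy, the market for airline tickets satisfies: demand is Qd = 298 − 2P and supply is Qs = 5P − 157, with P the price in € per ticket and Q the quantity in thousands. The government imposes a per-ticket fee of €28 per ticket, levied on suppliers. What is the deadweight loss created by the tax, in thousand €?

Without the tax, 298 − 2P = 5P − 157 gives 7P = 455, so P* = €65 and Q* = 168.
With the tax collected from suppliers, supply shifts: Qs = 5(P − 28) − 157.
Solving gives Q = 128 with consumers paying €85 and suppliers receiving €57 (the €28 wedge).
Quantity falls by |ΔQ| = |168 − 128| = 40.
DWL = ½ · t · |ΔQ| = ½ · 28 · 40 = €560.

Deadweight loss = €560 thousand.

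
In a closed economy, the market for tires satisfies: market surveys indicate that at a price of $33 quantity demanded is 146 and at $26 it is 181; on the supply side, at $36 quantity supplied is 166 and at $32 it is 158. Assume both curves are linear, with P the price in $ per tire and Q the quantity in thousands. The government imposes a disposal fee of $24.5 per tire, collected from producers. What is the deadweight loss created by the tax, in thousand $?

Demand slope: (181 − 146)/(26 − 33) = -5, so Qd = 311 − 5P.
Supply slope: (158 − 166)/(32 − 36) = 2, so Qs = 2P + 94.
Without the tax, 311 − 5P = 2P + 94 gives 7P = 217, so P* = $31 and Q* = 156.
With the tax collected from producers, supply shifts: Qs = 2(P − 24.5) + 94.
New equilibrium: consumers pay $38, producers receive $13.5, Q = 121. (Wedge: Pb − Ps = 24.5.)
Quantity falls by |ΔQ| = |156 − 121| = 35.
DWL = ½ · t · |ΔQ| = ½ · 24.5 · 35 = $428.75.

Deadweight loss = $428.75 thousand.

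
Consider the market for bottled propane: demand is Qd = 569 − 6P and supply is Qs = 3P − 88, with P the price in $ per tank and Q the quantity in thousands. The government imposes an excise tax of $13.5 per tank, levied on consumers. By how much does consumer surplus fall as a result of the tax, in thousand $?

Consumer surplus falls by $528.75 thousand.

Without the tax, 569 − 6P = 3P − 88 gives 9P = 657, so P* = $73 and Q* = 131.
With the tax collected from consumers, demand (in seller-price terms) shifts: Qd = 569 − 6(P + 13.5).
New equilibrium: consumers pay $77.5, producers receive $64, Q = 104. (Wedge: Pb − Ps = 13.5.)
ΔCS is the trapezoid between Q = 104 and Q = 131 of height $4.5: ½ · (131 + 104) · 4.5 = $528.75.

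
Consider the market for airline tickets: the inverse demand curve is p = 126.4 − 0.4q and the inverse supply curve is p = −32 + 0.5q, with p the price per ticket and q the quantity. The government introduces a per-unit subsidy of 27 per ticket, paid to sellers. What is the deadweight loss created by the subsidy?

Rewrite in direct form: qd = 316 − 2.5p and qs = 2p + 64.
Without the subsidy, 316 − 2.5p = 2p + 64 gives 4.5p = 252, so p* = 56 and q* = 176.
With a per-unit subsidy paid to sellers, each receives p + 27 per unit sold, so supply becomes qs = 2(p + 27) + 64.
New equilibrium: consumers pay 44, sellers receive 71, q = 206. (Wedge: pb − ps = −27.)
Quantity rises by |ΔQ| = |176 − 206| = 30.
DWL = ½ · t · |ΔQ| = ½ · 27 · 30 = 405.

Deadweight loss = 405.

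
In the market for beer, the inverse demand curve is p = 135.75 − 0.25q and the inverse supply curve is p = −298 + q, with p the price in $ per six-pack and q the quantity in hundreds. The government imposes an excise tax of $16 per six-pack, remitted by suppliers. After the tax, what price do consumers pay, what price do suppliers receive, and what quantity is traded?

Consumers pay $52.2; suppliers receive $36.2; quantity = 334.2.

Rewrite in direct form: qd = 543 − 4p and qs = p + 298.
Without the tax, 543 − 4p = p + 298 gives 5p = 245, so p* = $49 and q* = 347.
With the tax collected from suppliers, supply shifts: qs = (p − 16) + 298.
New equilibrium: consumers pay $52.2, suppliers receive $36.2, q = 334.2. (Wedge: pb − ps = 16.)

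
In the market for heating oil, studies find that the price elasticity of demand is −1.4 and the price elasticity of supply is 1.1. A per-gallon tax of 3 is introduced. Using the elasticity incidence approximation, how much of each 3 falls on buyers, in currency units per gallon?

Buyers bear ≈ 1.32 per gallon.

Incidence ratio: buyers' share ≈ εs / (εs + |εd|) = 1.1 / (1.1 + 1.4) = 0.44.
So buyers bear ≈ 0.44 × 3 = 1.32; sellers bear 1.68.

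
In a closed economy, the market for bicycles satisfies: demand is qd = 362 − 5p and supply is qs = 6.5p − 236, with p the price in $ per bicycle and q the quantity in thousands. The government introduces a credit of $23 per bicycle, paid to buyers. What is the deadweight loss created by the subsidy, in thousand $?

Without the subsidy, 362 − 5p = 6.5p − 236 gives 11.5p = 598, so p* = $52 and q* = 102.
With a per-unit subsidy paid to buyers, each effectively pays p − 23, so demand becomes qd = 362 − 5(p − 23).
Solving gives q = 167 with buyers paying $39 and suppliers receiving $62 (the $23 wedge).
Quantity rises by |ΔQ| = |102 − 167| = 65.
DWL = ½ · t · |ΔQ| = ½ · 23 · 65 = $747.5.

Deadweight loss = $747.5 thousand.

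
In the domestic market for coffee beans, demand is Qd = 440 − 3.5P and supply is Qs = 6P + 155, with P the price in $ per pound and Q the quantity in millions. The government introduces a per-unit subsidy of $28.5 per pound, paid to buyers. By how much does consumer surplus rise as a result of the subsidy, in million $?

Consumer surplus rises by $6597 million.

Before the subsidy: set 440 − 3.5P = 6P + 155 → P* = $30, Q* = 335.
With a per-unit subsidy paid to buyers, each effectively pays P − 28.5, so demand becomes Qd = 440 − 3.5(P − 28.5).
Solving gives Q = 398 with buyers paying $12 and producers receiving $40.5 (the $28.5 wedge).
ΔCS is the trapezoid between Q = 398 and Q = 335 of height $18: ½ · (335 + 398) · 18 = $6597.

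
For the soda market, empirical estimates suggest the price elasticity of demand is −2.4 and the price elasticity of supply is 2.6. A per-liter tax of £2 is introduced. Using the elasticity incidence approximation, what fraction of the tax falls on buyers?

Buyers' share ≈ 0.52.

Incidence ratio: buyers' share ≈ εs / (εs + |εd|) = 2.6 / (2.6 + 2.4) = 0.52.
Supply is the more elastic side, so buyers bear the larger share.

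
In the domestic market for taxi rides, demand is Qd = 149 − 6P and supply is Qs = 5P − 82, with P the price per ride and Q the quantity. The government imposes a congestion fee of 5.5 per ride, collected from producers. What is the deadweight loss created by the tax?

Deadweight loss = 41.25.

Before the tax: set 149 − 6P = 5P − 82 → P* = 21, Q* = 23.
With the tax collected from producers, supply shifts: Qs = 5(P − 5.5) − 82.
Solving gives Q = 8 with consumers paying 23.5 and producers receiving 18 (the 5.5 wedge).
Quantity falls by |ΔQ| = |23 − 8| = 15.
DWL = ½ · t · |ΔQ| = ½ · 5.5 · 15 = 41.25.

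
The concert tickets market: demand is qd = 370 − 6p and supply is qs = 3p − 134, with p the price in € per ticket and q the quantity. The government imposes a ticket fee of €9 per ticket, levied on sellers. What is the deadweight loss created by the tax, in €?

Deadweight loss = €81.

Before the tax: set 370 − 6p = 3p − 134 → p* = €56, q* = 34.
With the tax collected from sellers, supply shifts: qs = 3(p − 9) − 134.
New equilibrium: consumers pay €59, sellers receive €50, q = 16. (Wedge: pb − ps = 9.)
Quantity falls by |ΔQ| = |34 − 16| = 18.
DWL = ½ · t · |ΔQ| = ½ · 9 · 18 = €81.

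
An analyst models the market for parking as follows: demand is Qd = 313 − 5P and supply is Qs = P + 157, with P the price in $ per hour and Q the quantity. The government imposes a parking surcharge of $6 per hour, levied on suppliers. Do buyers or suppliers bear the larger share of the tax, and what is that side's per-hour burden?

Before the tax: set 313 − 5P = P + 157 → P* = $26, Q* = 183.
With the tax collected from suppliers, supply shifts: Qs = (P − 6) + 157.
Solving gives Q = 178 with buyers paying $27 and suppliers receiving $21 (the $6 wedge).
Per-hour burden: buyers $1, suppliers $5.
Suppliers take the larger share because supply is less price-elastic here (demand slope 5 vs supply slope 1).
The less price-elastic side of the market bears the larger share of a per-unit tax.

Suppliers bear the larger share: $5 per hour.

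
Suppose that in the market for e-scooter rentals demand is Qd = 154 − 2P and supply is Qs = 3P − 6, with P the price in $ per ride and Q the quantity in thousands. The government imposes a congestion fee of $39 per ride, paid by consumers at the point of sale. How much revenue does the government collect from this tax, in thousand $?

Tax revenue = $1684.8 thousand.

Without the tax, 154 − 2P = 3P − 6 gives 5P = 160, so P* = $32 and Q* = 90.
With the tax collected from consumers, demand (in seller-price terms) shifts: Qd = 154 − 2(P + 39).
New equilibrium: consumers pay $55.4, suppliers receive $16.4, Q = 43.2. (Wedge: Pb − Ps = 39.)
Revenue = t · Q = 39 · 43.2 = $1684.8.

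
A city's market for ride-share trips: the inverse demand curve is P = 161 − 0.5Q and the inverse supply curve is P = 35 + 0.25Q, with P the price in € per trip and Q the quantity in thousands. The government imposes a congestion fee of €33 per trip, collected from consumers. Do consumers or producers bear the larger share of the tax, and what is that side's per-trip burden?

Inverting to Q(P) form: Qd = 322 − 2P; Qs = 4P − 140.
Before the tax: set 322 − 2P = 4P − 140 → P* = €77, Q* = 168.
With the tax collected from consumers, demand (in seller-price terms) shifts: Qd = 322 − 2(P + 33).
New equilibrium: consumers pay €99, producers receive €66, Q = 124. (Wedge: Pb − Ps = 33.)
Per-trip burden: consumers €22, producers €11.
Consumers take the larger share because demand is less price-elastic here (demand slope 2 vs supply slope 4).

Consumers bear the larger share: €22 per trip.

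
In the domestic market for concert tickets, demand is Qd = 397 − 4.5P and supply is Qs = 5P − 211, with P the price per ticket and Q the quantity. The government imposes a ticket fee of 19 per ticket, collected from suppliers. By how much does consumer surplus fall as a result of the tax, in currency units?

Before the tax: set 397 − 4.5P = 5P − 211 → P* = 64, Q* = 109.
With the tax collected from suppliers, supply shifts: Qs = 5(P − 19) − 211.
New equilibrium: consumers pay 74, suppliers receive 55, Q = 64. (Wedge: Pb − Ps = 19.)
ΔCS is the trapezoid between Q = 64 and Q = 109 of height 10: ½ · (109 + 64) · 10 = 865.

Consumer surplus falls by 865.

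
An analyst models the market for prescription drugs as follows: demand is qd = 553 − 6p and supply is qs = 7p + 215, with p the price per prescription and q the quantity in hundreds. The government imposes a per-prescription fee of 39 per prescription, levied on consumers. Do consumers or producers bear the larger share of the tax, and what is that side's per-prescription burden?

Without the tax, 553 − 6p = 7p + 215 gives 13p = 338, so p* = 26 and q* = 397.
With the tax collected from consumers, demand (in seller-price terms) shifts: qd = 553 − 6(p + 39).
Solving gives q = 271 with consumers paying 47 and producers receiving 8 (the 39 wedge).
Per-prescription burden: consumers 21, producers 18.
Consumers take the larger share because demand is less price-elastic here (demand slope 6 vs supply slope 7).
The less price-elastic side of the market bears the larger share of a per-unit tax.

Consumers bear the larger share: 21 per prescription.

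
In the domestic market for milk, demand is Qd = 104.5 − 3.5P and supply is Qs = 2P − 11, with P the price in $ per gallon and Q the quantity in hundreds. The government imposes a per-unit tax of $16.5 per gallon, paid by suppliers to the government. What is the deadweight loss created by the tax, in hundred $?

Deadweight loss = $173.25 hundred.

Without the tax, 104.5 − 3.5P = 2P − 11 gives 5.5P = 115.5, so P* = $21 and Q* = 31.
With the tax collected from suppliers, supply shifts: Qs = 2(P − 16.5) − 11.
New equilibrium: consumers pay $27, suppliers receive $10.5, Q = 10. (Wedge: Pb − Ps = 16.5.)
Quantity falls by |ΔQ| = |31 − 10| = 21.
DWL = ½ · t · |ΔQ| = ½ · 16.5 · 21 = $173.25.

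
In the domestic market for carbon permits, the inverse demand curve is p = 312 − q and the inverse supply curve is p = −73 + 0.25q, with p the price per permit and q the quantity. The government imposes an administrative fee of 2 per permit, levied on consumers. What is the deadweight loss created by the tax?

Deadweight loss = 1.6.

Inverting to q(p) form: qd = 312 − p; qs = 4p + 292.
Without the tax, 312 − p = 4p + 292 gives 5p = 20, so p* = 4 and q* = 308.
With the tax collected from consumers, demand (in seller-price terms) shifts: qd = 312 − (p + 2).
Solving gives q = 306.4 with consumers paying 5.6 and producers receiving 3.6 (the 2 wedge).
Quantity falls by |ΔQ| = |308 − 306.4| = 1.6.
DWL = ½ · t · |ΔQ| = ½ · 2 · 1.6 = 1.6.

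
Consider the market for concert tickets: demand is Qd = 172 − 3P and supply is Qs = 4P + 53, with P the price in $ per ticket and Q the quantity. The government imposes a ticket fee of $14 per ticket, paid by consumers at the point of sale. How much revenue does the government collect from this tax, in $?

Without the tax, 172 − 3P = 4P + 53 gives 7P = 119, so P* = $17 and Q* = 121.
With the tax collected from consumers, demand (in seller-price terms) shifts: Qd = 172 − 3(P + 14).
Solving gives Q = 97 with consumers paying $25 and suppliers receiving $11 (the $14 wedge).
Revenue = t · Q = 14 · 97 = $1358.

Tax revenue = $1358.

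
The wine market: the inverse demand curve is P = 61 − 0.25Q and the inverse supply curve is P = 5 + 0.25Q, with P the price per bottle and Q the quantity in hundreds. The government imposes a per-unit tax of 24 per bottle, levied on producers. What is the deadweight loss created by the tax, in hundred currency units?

Inverting to Q(P) form: Qd = 244 − 4P; Qs = 4P − 20.
Without the tax, 244 − 4P = 4P − 20 gives 8P = 264, so P* = 33 and Q* = 112.
With the tax collected from producers, supply shifts: Qs = 4(P − 24) − 20.
New equilibrium: buyers pay 45, producers receive 21, Q = 64. (Wedge: Pb − Ps = 24.)
Quantity falls by |ΔQ| = |112 − 64| = 48.
DWL = ½ · t · |ΔQ| = ½ · 24 · 48 = 576.

Deadweight loss = 576 hundred.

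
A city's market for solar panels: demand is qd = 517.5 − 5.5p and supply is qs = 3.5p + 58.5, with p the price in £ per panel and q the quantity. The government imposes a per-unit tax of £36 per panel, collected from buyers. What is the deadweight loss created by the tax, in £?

Without the tax, 517.5 − 5.5p = 3.5p + 58.5 gives 9p = 459, so p* = £51 and q* = 237.
With the tax collected from buyers, demand (in seller-price terms) shifts: qd = 517.5 − 5.5(p + 36).
Solving gives q = 160 with buyers paying £65 and producers receiving £29 (the £36 wedge).
Quantity falls by |ΔQ| = |237 − 160| = 77.
DWL = ½ · t · |ΔQ| = ½ · 36 · 77 = £1386.

Deadweight loss = £1386.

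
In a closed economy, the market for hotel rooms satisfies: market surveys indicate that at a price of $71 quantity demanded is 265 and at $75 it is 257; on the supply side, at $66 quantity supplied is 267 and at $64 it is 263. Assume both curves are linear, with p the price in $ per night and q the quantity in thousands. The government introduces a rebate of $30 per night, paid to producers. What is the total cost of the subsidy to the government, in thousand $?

Government outlay = $9030 thousand.

Demand slope: (257 − 265)/(75 − 71) = -2, so qd = 407 − 2p.
Supply slope: (263 − 267)/(64 − 66) = 2, so qs = 2p + 135.
Before the subsidy: set 407 − 2p = 2p + 135 → p* = $68, q* = 271.
With a per-unit subsidy paid to producers, each receives p + 30 per unit sold, so supply becomes qs = 2(p + 30) + 135.
New equilibrium: consumers pay $53, producers receive $83, q = 301. (Wedge: pb − ps = −30.)
Outlay = t · Q = 30 · 301 = $9030.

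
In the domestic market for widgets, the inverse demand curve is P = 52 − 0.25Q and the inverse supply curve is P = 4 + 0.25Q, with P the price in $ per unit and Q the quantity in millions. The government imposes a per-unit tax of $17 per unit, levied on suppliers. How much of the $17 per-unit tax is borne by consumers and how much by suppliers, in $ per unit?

Consumers bear $8.5 per unit; suppliers bear $8.5 per unit.

Inverting to Q(P) form: Qd = 208 − 4P; Qs = 4P − 16.
Before the tax: set 208 − 4P = 4P − 16 → P* = $28, Q* = 96.
With the tax collected from suppliers, supply shifts: Qs = 4(P − 17) − 16.
New equilibrium: consumers pay $36.5, suppliers receive $19.5, Q = 62. (Wedge: Pb − Ps = 17.)
Burden on consumers: $8.5; on suppliers: $8.5. (They sum to $17.)
The less price-elastic side of the market bears the larger share of a per-unit tax.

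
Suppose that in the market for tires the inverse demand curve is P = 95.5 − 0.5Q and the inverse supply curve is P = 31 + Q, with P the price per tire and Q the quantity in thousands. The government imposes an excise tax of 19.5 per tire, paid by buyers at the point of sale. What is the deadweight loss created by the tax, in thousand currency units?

Deadweight loss = 126.75 thousand.

Inverting to Q(P) form: Qd = 191 − 2P; Qs = P − 31.
Without the tax, 191 − 2P = P − 31 gives 3P = 222, so P* = 74 and Q* = 43.
With the tax collected from buyers, demand (in seller-price terms) shifts: Qd = 191 − 2(P + 19.5).
Solving gives Q = 30 with buyers paying 80.5 and sellers receiving 61 (the 19.5 wedge).
Quantity falls by |ΔQ| = |43 − 30| = 13.
DWL = ½ · t · |ΔQ| = ½ · 19.5 · 13 = 126.75.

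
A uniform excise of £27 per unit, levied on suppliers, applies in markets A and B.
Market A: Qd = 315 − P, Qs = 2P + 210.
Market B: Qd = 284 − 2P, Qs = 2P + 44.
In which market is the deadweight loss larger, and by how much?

Market A: pre-tax P* = £35, Q* = 280; post-tax Q = 262; deadweight loss = £243.
Market B: pre-tax P* = £60, Q* = 164; post-tax Q = 137; deadweight loss = £364.5.
Difference: £243 vs £364.5 → market B is larger by £121.5.

Market B, by £121.5.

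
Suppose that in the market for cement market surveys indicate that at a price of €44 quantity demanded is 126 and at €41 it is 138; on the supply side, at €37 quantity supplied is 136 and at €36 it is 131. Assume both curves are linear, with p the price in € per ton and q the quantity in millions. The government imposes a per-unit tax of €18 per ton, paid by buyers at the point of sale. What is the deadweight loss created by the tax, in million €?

Demand slope: (138 − 126)/(41 − 44) = -4, so qd = 302 − 4p.
Supply slope: (131 − 136)/(36 − 37) = 5, so qs = 5p − 49.
Without the tax, 302 − 4p = 5p − 49 gives 9p = 351, so p* = €39 and q* = 146.
With the tax collected from buyers, demand (in seller-price terms) shifts: qd = 302 − 4(p + 18).
New equilibrium: buyers pay €49, suppliers receive €31, q = 106. (Wedge: pb − ps = 18.)
Quantity falls by |ΔQ| = |146 − 106| = 40.
DWL = ½ · t · |ΔQ| = ½ · 18 · 40 = €360.

Deadweight loss = €360 million.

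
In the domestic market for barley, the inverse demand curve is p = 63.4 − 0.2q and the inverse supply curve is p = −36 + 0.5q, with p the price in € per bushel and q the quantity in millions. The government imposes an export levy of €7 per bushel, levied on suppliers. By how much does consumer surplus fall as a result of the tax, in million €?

Rewrite in direct form: qd = 317 − 5p and qs = 2p + 72.
Before the tax: set 317 − 5p = 2p + 72 → p* = €35, q* = 142.
With the tax collected from suppliers, supply shifts: qs = 2(p − 7) + 72.
New equilibrium: consumers pay €37, suppliers receive €30, q = 132. (Wedge: pb − ps = 7.)
ΔCS is the trapezoid between Q = 132 and Q = 142 of height €2: ½ · (142 + 132) · 2 = €274.

Consumer surplus falls by €274 million.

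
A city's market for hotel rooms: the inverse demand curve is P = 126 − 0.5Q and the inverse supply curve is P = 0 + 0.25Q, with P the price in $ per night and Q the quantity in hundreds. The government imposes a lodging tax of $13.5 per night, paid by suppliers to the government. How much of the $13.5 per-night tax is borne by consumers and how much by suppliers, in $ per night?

Consumers bear $9 per night; suppliers bear $4.5 per night.

Rewrite in direct form: Qd = 252 − 2P and Qs = 4P.
Without the tax, 252 − 2P = 4P gives 6P = 252, so P* = $42 and Q* = 168.
With the tax collected from suppliers, supply shifts: Qs = 4(P − 13.5).
New equilibrium: consumers pay $51, suppliers receive $37.5, Q = 150. (Wedge: Pb − Ps = 13.5.)
Burden on consumers: $9; on suppliers: $4.5. (They sum to $13.5.)
The less price-elastic side of the market bears the larger share of a per-unit tax.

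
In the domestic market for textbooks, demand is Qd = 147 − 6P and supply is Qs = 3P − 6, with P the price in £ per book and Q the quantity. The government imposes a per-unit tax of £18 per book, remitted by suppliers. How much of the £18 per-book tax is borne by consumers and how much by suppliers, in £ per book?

Consumers bear £6 per book; suppliers bear £12 per book.

Without the tax, 147 − 6P = 3P − 6 gives 9P = 153, so P* = £17 and Q* = 45.
With the tax collected from suppliers, supply shifts: Qs = 3(P − 18) − 6.
New equilibrium: consumers pay £23, suppliers receive £5, Q = 9. (Wedge: Pb − Ps = 18.)
Burden on consumers: £6; on suppliers: £12. (They sum to £18.)
The less price-elastic side of the market bears the larger share of a per-unit tax.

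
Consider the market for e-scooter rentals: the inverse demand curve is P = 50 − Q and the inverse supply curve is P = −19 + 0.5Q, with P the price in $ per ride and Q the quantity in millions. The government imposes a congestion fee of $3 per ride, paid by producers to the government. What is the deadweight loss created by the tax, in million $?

Deadweight loss = $3 million.

Inverting to Q(P) form: Qd = 50 − P; Qs = 2P + 38.
Before the tax: set 50 − P = 2P + 38 → P* = $4, Q* = 46.
With the tax collected from producers, supply shifts: Qs = 2(P − 3) + 38.
New equilibrium: consumers pay $6, producers receive $3, Q = 44. (Wedge: Pb − Ps = 3.)
Quantity falls by |ΔQ| = |46 − 44| = 2.
DWL = ½ · t · |ΔQ| = ½ · 3 · 2 = $3.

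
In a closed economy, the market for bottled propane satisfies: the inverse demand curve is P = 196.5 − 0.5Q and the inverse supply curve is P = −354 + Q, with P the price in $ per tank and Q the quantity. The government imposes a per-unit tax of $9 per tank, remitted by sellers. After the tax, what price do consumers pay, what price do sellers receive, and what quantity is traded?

Consumers pay $16; sellers receive $7; quantity = 361.

Rewrite in direct form: Qd = 393 − 2P and Qs = P + 354.
Without the tax, 393 − 2P = P + 354 gives 3P = 39, so P* = $13 and Q* = 367.
With the tax collected from sellers, supply shifts: Qs = (P − 9) + 354.
New equilibrium: consumers pay $16, sellers receive $7, Q = 361. (Wedge: Pb − Ps = 9.)
The less price-elastic side of the market bears the larger share of a per-unit tax.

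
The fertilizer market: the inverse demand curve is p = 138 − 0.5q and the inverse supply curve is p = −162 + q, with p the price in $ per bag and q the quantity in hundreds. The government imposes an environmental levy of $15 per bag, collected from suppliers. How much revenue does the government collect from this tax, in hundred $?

Tax revenue = $2850 hundred.

Inverting to q(p) form: qd = 276 − 2p; qs = p + 162.
Before the tax: set 276 − 2p = p + 162 → p* = $38, q* = 200.
With the tax collected from suppliers, supply shifts: qs = (p − 15) + 162.
New equilibrium: consumers pay $43, suppliers receive $28, q = 190. (Wedge: pb − ps = 15.)
Revenue = t · Q = 15 · 190 = $2850.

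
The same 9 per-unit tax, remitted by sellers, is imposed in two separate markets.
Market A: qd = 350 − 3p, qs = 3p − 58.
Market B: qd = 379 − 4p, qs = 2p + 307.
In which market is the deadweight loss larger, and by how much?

Market A, by 6.75.

Market A: pre-tax p* = 68, q* = 146; post-tax q = 132.5; deadweight loss = 60.75.
Market B: pre-tax p* = 12, q* = 331; post-tax q = 319; deadweight loss = 54.
Difference: 60.75 vs 54 → market A is larger by 6.75.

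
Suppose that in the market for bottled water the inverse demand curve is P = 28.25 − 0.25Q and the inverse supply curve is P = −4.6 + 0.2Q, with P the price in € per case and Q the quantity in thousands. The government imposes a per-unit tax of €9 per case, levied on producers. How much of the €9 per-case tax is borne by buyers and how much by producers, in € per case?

Inverting to Q(P) form: Qd = 113 − 4P; Qs = 5P + 23.
Before the tax: set 113 − 4P = 5P + 23 → P* = €10, Q* = 73.
With the tax collected from producers, supply shifts: Qs = 5(P − 9) + 23.
Solving gives Q = 53 with buyers paying €15 and producers receiving €6 (the €9 wedge).
Burden on buyers: €5; on producers: €4. (They sum to €9.)
The less price-elastic side of the market bears the larger share of a per-unit tax.

Buyers bear €5 per case; producers bear €4 per case.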